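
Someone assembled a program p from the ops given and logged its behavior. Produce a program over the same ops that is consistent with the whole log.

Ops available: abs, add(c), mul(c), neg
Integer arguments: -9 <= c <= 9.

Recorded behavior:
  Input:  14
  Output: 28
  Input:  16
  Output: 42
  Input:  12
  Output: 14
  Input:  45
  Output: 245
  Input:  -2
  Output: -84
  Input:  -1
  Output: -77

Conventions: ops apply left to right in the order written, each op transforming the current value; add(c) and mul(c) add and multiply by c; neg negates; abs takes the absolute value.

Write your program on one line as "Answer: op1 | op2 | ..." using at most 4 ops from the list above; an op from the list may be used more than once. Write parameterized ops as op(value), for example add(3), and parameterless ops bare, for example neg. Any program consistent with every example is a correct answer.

add(-7) | add(-3) | mul(-7) | neg

Check, running the answer program on each example:
  14 -> 7 -> 4 -> -28 -> 28
  16 -> 9 -> 6 -> -42 -> 42
  12 -> 5 -> 2 -> -14 -> 14
  45 -> 38 -> 35 -> -245 -> 245
  -2 -> -9 -> -12 -> 84 -> -84
  -1 -> -8 -> -11 -> 77 -> -77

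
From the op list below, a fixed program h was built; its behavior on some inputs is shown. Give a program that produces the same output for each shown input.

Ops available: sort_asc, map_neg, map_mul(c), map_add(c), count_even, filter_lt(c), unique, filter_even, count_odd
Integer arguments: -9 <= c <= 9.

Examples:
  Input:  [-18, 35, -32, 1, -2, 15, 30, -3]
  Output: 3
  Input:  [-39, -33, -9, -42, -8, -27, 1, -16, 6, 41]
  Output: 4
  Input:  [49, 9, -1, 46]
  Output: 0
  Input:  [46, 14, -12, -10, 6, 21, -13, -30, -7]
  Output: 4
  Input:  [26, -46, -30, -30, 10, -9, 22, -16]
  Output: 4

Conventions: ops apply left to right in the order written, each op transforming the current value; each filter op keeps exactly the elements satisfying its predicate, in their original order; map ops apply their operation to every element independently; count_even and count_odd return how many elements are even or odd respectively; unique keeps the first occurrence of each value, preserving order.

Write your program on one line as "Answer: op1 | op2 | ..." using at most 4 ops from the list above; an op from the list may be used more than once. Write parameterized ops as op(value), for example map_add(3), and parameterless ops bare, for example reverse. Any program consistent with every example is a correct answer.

filter_lt(7) | filter_even | count_even

Check, running the answer program on each example:
  [-18, 35, -32, 1, -2, 15, 30, -3] -> [-18, -32, 1, -2, -3] -> [-18, -32, -2] -> 3
  [-39, -33, -9, -42, -8, -27, 1, -16, 6, 41] -> [-39, -33, -9, -42, -8, -27, 1, -16, 6] -> [-42, -8, -16, 6] -> 4
  [49, 9, -1, 46] -> [-1] -> [] -> 0
  [46, 14, -12, -10, 6, 21, -13, -30, -7] -> [-12, -10, 6, -13, -30, -7] -> [-12, -10, 6, -30] -> 4
  [26, -46, -30, -30, 10, -9, 22, -16] -> [-46, -30, -30, -9, -16] -> [-46, -30, -30, -16] -> 4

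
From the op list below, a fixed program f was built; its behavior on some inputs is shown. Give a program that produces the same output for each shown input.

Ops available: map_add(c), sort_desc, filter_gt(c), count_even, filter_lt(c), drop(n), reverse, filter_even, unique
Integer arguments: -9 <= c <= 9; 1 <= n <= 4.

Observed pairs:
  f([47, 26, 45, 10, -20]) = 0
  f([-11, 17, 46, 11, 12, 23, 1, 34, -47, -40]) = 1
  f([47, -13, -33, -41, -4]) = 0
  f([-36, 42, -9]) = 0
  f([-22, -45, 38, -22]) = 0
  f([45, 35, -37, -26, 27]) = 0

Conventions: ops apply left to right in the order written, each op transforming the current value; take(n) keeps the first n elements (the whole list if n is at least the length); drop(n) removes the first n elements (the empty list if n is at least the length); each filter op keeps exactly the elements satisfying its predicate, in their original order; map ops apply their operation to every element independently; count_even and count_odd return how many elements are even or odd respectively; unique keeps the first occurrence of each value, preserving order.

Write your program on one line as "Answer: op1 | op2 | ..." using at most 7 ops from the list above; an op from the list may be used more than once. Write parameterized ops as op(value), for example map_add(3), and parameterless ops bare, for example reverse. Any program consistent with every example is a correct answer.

drop(1) | map_add(-9) | map_add(8) | filter_gt(-8) | filter_lt(2) | count_even

Check, running the answer program on each example:
  [47, 26, 45, 10, -20] -> [26, 45, 10, -20] -> [17, 36, 1, -29] -> [25, 44, 9, -21] -> [25, 44, 9] -> [] -> 0
  [-11, 17, 46, 11, 12, 23, 1, 34, -47, -40] -> [17, 46, 11, 12, 23, 1, 34, -47, -40] -> [8, 37, 2, 3, 14, -8, 25, -56, -49] -> [16, 45, 10, 11, 22, 0, 33, -48, -41] -> [16, 45, 10, 11, 22, 0, 33] -> [0] -> 1
  [47, -13, -33, -41, -4] -> [-13, -33, -41, -4] -> [-22, -42, -50, -13] -> [-14, -34, -42, -5] -> [-5] -> [-5] -> 0
  [-36, 42, -9] -> [42, -9] -> [33, -18] -> [41, -10] -> [41] -> [] -> 0
  [-22, -45, 38, -22] -> [-45, 38, -22] -> [-54, 29, -31] -> [-46, 37, -23] -> [37] -> [] -> 0
  [45, 35, -37, -26, 27] -> [35, -37, -26, 27] -> [26, -46, -35, 18] -> [34, -38, -27, 26] -> [34, 26] -> [] -> 0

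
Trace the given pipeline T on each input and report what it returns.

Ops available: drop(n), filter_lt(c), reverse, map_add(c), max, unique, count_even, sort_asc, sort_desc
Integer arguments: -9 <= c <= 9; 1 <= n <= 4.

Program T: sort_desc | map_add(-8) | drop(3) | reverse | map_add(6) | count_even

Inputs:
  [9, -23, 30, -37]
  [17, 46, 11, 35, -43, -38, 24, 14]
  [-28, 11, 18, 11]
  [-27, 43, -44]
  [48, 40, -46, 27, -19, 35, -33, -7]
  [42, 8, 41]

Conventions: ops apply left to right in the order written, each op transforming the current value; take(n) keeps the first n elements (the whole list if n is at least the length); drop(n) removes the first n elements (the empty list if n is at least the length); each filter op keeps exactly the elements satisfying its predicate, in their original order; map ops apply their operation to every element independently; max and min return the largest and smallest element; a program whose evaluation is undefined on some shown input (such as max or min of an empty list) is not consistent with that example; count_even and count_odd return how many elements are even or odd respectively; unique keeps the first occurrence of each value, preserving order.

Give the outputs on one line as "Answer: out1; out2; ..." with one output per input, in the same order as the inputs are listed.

Execution, op by op:
  [9, -23, 30, -37] -> [30, 9, -23, -37] -> [22, 1, -31, -45] -> [-45] -> [-45] -> [-39] -> 0
  [17, 46, 11, 35, -43, -38, 24, 14] -> [46, 35, 24, 17, 14, 11, -38, -43] -> [38, 27, 16, 9, 6, 3, -46, -51] -> [9, 6, 3, -46, -51] -> [-51, -46, 3, 6, 9] -> [-45, -40, 9, 12, 15] -> 2
  [-28, 11, 18, 11] -> [18, 11, 11, -28] -> [10, 3, 3, -36] -> [-36] -> [-36] -> [-30] -> 1
  [-27, 43, -44] -> [43, -27, -44] -> [35, -35, -52] -> [] -> [] -> [] -> 0
  [48, 40, -46, 27, -19, 35, -33, -7] -> [48, 40, 35, 27, -7, -19, -33, -46] -> [40, 32, 27, 19, -15, -27, -41, -54] -> [19, -15, -27, -41, -54] -> [-54, -41, -27, -15, 19] -> [-48, -35, -21, -9, 25] -> 1
  [42, 8, 41] -> [42, 41, 8] -> [34, 33, 0] -> [] -> [] -> [] -> 0

0; 2; 1; 0; 1; 0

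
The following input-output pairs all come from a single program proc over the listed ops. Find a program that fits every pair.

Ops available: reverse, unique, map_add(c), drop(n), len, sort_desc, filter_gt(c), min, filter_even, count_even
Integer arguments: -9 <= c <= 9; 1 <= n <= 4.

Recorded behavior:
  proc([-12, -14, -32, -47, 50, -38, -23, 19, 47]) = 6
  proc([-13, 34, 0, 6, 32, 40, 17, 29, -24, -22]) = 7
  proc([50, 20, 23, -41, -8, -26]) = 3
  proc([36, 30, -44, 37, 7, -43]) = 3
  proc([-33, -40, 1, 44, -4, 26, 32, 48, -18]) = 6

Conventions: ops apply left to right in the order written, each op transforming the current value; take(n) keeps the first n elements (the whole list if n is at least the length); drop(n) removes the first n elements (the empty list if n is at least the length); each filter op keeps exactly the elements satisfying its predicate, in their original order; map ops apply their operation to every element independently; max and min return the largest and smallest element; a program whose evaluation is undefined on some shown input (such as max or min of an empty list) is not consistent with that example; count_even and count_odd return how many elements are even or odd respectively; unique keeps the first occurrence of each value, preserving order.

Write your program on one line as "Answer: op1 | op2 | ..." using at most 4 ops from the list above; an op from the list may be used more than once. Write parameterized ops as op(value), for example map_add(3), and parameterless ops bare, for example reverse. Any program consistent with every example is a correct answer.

reverse | drop(3) | len

Check, running the answer program on each example:
  [-12, -14, -32, -47, 50, -38, -23, 19, 47] -> [47, 19, -23, -38, 50, -47, -32, -14, -12] -> [-38, 50, -47, -32, -14, -12] -> 6
  [-13, 34, 0, 6, 32, 40, 17, 29, -24, -22] -> [-22, -24, 29, 17, 40, 32, 6, 0, 34, -13] -> [17, 40, 32, 6, 0, 34, -13] -> 7
  [50, 20, 23, -41, -8, -26] -> [-26, -8, -41, 23, 20, 50] -> [23, 20, 50] -> 3
  [36, 30, -44, 37, 7, -43] -> [-43, 7, 37, -44, 30, 36] -> [-44, 30, 36] -> 3
  [-33, -40, 1, 44, -4, 26, 32, 48, -18] -> [-18, 48, 32, 26, -4, 44, 1, -40, -33] -> [26, -4, 44, 1, -40, -33] -> 6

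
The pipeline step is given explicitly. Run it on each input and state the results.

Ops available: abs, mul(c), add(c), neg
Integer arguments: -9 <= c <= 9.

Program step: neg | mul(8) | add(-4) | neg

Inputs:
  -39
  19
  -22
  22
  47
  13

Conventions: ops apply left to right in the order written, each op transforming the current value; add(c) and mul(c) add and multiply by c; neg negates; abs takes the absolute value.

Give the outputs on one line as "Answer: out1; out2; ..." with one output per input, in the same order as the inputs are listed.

-308; 156; -172; 180; 380; 108

Execution, op by op:
  -39 -> 39 -> 312 -> 308 -> -308
  19 -> -19 -> -152 -> -156 -> 156
  -22 -> 22 -> 176 -> 172 -> -172
  22 -> -22 -> -176 -> -180 -> 180
  47 -> -47 -> -376 -> -380 -> 380
  13 -> -13 -> -104 -> -108 -> 108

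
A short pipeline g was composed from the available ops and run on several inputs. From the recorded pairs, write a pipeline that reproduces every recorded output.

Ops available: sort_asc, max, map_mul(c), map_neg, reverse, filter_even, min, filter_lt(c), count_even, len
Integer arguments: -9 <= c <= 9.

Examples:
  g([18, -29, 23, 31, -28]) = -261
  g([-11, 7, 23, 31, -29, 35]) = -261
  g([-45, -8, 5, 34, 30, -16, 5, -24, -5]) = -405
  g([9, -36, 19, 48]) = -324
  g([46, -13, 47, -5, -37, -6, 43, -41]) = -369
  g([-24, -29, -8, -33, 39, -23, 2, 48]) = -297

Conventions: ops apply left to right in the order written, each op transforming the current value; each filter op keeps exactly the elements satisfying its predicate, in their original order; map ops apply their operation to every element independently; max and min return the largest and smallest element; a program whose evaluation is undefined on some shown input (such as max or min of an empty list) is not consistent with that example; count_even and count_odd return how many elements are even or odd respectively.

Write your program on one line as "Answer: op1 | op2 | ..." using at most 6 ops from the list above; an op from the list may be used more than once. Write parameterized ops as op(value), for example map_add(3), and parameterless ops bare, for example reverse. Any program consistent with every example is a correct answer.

filter_lt(9) | map_mul(-9) | map_neg | sort_asc | min

Check, running the answer program on each example:
  [18, -29, 23, 31, -28] -> [-29, -28] -> [261, 252] -> [-261, -252] -> [-261, -252] -> -261
  [-11, 7, 23, 31, -29, 35] -> [-11, 7, -29] -> [99, -63, 261] -> [-99, 63, -261] -> [-261, -99, 63] -> -261
  [-45, -8, 5, 34, 30, -16, 5, -24, -5] -> [-45, -8, 5, -16, 5, -24, -5] -> [405, 72, -45, 144, -45, 216, 45] -> [-405, -72, 45, -144, 45, -216, -45] -> [-405, -216, -144, -72, -45, 45, 45] -> -405
  [9, -36, 19, 48] -> [-36] -> [324] -> [-324] -> [-324] -> -324
  [46, -13, 47, -5, -37, -6, 43, -41] -> [-13, -5, -37, -6, -41] -> [117, 45, 333, 54, 369] -> [-117, -45, -333, -54, -369] -> [-369, -333, -117, -54, -45] -> -369
  [-24, -29, -8, -33, 39, -23, 2, 48] -> [-24, -29, -8, -33, -23, 2] -> [216, 261, 72, 297, 207, -18] -> [-216, -261, -72, -297, -207, 18] -> [-297, -261, -216, -207, -72, 18] -> -297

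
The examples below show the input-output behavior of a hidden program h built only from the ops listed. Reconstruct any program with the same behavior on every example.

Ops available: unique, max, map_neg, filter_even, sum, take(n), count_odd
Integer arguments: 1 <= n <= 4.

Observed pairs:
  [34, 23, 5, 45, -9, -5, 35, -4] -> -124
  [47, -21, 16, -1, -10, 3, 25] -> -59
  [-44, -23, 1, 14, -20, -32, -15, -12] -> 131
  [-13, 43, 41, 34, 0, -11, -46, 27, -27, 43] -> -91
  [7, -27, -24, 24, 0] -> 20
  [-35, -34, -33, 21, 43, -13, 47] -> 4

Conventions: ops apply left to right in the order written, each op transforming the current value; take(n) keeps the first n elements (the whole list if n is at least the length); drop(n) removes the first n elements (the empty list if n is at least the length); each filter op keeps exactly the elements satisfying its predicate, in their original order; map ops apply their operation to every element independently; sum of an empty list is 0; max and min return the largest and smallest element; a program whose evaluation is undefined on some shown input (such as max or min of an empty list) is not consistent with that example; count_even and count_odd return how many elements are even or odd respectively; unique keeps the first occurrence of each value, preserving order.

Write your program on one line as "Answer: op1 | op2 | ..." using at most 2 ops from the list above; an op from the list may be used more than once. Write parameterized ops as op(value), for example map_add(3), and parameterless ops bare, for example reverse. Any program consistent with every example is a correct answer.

map_neg | sum

Check, running the answer program on each example:
  [34, 23, 5, 45, -9, -5, 35, -4] -> [-34, -23, -5, -45, 9, 5, -35, 4] -> -124
  [47, -21, 16, -1, -10, 3, 25] -> [-47, 21, -16, 1, 10, -3, -25] -> -59
  [-44, -23, 1, 14, -20, -32, -15, -12] -> [44, 23, -1, -14, 20, 32, 15, 12] -> 131
  [-13, 43, 41, 34, 0, -11, -46, 27, -27, 43] -> [13, -43, -41, -34, 0, 11, 46, -27, 27, -43] -> -91
  [7, -27, -24, 24, 0] -> [-7, 27, 24, -24, 0] -> 20
  [-35, -34, -33, 21, 43, -13, 47] -> [35, 34, 33, -21, -43, 13, -47] -> 4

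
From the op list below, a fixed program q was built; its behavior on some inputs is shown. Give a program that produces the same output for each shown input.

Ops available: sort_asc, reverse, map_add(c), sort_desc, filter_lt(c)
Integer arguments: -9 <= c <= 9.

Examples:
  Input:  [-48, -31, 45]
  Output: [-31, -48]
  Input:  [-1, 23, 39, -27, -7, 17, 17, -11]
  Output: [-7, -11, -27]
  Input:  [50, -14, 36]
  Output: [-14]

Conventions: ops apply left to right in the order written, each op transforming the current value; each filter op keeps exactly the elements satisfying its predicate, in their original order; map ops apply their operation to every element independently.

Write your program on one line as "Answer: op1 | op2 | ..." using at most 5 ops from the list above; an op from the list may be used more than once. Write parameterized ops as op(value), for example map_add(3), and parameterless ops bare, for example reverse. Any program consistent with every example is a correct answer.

sort_desc | sort_asc | filter_lt(-5) | sort_desc

Check, running the answer program on each example:
  [-48, -31, 45] -> [45, -31, -48] -> [-48, -31, 45] -> [-48, -31] -> [-31, -48]
  [-1, 23, 39, -27, -7, 17, 17, -11] -> [39, 23, 17, 17, -1, -7, -11, -27] -> [-27, -11, -7, -1, 17, 17, 23, 39] -> [-27, -11, -7] -> [-7, -11, -27]
  [50, -14, 36] -> [50, 36, -14] -> [-14, 36, 50] -> [-14] -> [-14]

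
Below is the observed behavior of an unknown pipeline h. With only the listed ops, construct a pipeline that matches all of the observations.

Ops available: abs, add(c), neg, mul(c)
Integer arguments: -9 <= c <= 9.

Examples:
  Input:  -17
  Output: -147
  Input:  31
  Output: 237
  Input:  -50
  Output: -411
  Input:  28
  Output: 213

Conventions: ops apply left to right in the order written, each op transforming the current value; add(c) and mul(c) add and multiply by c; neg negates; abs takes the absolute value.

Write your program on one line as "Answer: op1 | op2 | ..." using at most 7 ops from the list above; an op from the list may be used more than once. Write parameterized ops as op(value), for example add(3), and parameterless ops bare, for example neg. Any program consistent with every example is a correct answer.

neg | mul(-8) | neg | add(3) | add(8) | neg

Check, running the answer program on each example:
  -17 -> 17 -> -136 -> 136 -> 139 -> 147 -> -147
  31 -> -31 -> 248 -> -248 -> -245 -> -237 -> 237
  -50 -> 50 -> -400 -> 400 -> 403 -> 411 -> -411
  28 -> -28 -> 224 -> -224 -> -221 -> -213 -> 213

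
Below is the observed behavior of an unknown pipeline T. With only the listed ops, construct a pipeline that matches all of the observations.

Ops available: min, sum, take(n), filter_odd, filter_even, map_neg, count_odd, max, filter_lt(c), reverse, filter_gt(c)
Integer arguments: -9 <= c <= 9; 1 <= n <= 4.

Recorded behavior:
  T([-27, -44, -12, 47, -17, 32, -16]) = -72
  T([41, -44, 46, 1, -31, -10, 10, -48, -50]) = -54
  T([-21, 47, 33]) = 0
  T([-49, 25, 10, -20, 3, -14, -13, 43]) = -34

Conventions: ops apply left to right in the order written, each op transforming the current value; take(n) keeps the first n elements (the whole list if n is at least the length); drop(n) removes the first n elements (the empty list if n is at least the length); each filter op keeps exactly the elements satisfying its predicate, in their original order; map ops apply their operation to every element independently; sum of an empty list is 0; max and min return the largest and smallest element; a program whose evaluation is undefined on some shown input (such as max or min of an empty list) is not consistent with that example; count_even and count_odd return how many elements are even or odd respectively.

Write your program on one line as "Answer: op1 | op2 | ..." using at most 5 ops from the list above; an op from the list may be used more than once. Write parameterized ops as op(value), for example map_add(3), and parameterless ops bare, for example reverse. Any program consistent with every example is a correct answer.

filter_even | take(4) | filter_lt(3) | sum

Check, running the answer program on each example:
  [-27, -44, -12, 47, -17, 32, -16] -> [-44, -12, 32, -16] -> [-44, -12, 32, -16] -> [-44, -12, -16] -> -72
  [41, -44, 46, 1, -31, -10, 10, -48, -50] -> [-44, 46, -10, 10, -48, -50] -> [-44, 46, -10, 10] -> [-44, -10] -> -54
  [-21, 47, 33] -> [] -> [] -> [] -> 0
  [-49, 25, 10, -20, 3, -14, -13, 43] -> [10, -20, -14] -> [10, -20, -14] -> [-20, -14] -> -34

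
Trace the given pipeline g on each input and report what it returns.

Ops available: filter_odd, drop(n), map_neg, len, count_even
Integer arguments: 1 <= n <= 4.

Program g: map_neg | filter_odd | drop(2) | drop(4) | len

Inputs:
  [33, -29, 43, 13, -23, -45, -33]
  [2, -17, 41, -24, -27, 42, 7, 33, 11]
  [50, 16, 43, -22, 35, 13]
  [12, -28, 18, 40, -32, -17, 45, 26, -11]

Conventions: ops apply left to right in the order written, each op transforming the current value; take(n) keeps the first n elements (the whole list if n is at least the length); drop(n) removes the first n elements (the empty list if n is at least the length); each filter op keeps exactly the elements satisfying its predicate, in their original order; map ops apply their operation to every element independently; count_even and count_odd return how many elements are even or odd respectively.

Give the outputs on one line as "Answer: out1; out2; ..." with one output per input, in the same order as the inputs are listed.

1; 0; 0; 0

Execution, op by op:
  [33, -29, 43, 13, -23, -45, -33] -> [-33, 29, -43, -13, 23, 45, 33] -> [-33, 29, -43, -13, 23, 45, 33] -> [-43, -13, 23, 45, 33] -> [33] -> 1
  [2, -17, 41, -24, -27, 42, 7, 33, 11] -> [-2, 17, -41, 24, 27, -42, -7, -33, -11] -> [17, -41, 27, -7, -33, -11] -> [27, -7, -33, -11] -> [] -> 0
  [50, 16, 43, -22, 35, 13] -> [-50, -16, -43, 22, -35, -13] -> [-43, -35, -13] -> [-13] -> [] -> 0
  [12, -28, 18, 40, -32, -17, 45, 26, -11] -> [-12, 28, -18, -40, 32, 17, -45, -26, 11] -> [17, -45, 11] -> [11] -> [] -> 0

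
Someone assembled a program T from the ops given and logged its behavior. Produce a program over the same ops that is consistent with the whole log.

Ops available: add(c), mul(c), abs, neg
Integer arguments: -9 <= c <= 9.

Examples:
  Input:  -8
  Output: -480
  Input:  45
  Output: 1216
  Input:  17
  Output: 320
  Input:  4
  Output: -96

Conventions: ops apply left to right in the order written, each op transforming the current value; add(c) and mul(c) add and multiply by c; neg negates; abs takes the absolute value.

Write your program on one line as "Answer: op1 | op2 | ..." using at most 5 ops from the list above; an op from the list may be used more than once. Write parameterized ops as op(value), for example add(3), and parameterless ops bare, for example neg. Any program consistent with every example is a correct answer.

neg | add(7) | mul(4) | mul(-8)

Check, running the answer program on each example:
  -8 -> 8 -> 15 -> 60 -> -480
  45 -> -45 -> -38 -> -152 -> 1216
  17 -> -17 -> -10 -> -40 -> 320
  4 -> -4 -> 3 -> 12 -> -96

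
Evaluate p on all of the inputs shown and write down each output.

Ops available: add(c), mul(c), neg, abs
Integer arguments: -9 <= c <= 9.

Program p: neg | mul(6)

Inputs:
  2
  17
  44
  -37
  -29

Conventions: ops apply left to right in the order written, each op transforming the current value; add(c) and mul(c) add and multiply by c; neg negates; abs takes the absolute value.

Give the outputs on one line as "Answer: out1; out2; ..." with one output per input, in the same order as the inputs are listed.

-12; -102; -264; 222; 174

Execution, op by op:
  2 -> -2 -> -12
  17 -> -17 -> -102
  44 -> -44 -> -264
  -37 -> 37 -> 222
  -29 -> 29 -> 174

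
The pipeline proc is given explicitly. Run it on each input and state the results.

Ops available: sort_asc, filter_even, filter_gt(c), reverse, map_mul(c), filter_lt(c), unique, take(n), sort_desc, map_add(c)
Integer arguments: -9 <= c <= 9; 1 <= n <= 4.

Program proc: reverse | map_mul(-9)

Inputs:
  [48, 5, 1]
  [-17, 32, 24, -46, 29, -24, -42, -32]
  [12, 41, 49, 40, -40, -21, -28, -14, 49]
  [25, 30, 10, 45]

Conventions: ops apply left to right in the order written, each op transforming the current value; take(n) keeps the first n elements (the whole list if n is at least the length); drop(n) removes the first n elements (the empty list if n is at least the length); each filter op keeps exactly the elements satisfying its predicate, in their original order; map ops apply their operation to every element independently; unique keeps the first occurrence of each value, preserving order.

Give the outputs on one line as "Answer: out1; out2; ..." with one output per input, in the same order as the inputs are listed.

[-9, -45, -432]; [288, 378, 216, -261, 414, -216, -288, 153]; [-441, 126, 252, 189, 360, -360, -441, -369, -108]; [-405, -90, -270, -225]

Execution, op by op:
  [48, 5, 1] -> [1, 5, 48] -> [-9, -45, -432]
  [-17, 32, 24, -46, 29, -24, -42, -32] -> [-32, -42, -24, 29, -46, 24, 32, -17] -> [288, 378, 216, -261, 414, -216, -288, 153]
  [12, 41, 49, 40, -40, -21, -28, -14, 49] -> [49, -14, -28, -21, -40, 40, 49, 41, 12] -> [-441, 126, 252, 189, 360, -360, -441, -369, -108]
  [25, 30, 10, 45] -> [45, 10, 30, 25] -> [-405, -90, -270, -225]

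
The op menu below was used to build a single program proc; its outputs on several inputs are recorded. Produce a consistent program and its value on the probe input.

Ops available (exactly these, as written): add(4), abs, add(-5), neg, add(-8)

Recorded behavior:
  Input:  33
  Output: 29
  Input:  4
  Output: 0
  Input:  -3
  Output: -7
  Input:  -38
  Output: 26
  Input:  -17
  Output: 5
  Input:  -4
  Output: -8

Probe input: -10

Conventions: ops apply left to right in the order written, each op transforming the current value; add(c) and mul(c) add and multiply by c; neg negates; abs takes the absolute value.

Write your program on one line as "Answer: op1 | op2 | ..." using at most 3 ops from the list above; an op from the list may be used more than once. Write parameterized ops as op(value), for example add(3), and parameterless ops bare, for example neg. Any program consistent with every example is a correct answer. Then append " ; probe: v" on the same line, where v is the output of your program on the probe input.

add(4) | abs | add(-8) ; probe: -2

Check, running the answer program on each example:
  33 -> 37 -> 37 -> 29
  4 -> 8 -> 8 -> 0
  -3 -> 1 -> 1 -> -7
  -38 -> -34 -> 34 -> 26
  -17 -> -13 -> 13 -> 5
  -4 -> 0 -> 0 -> -8
  probe: -10 -> -6 -> 6 -> -2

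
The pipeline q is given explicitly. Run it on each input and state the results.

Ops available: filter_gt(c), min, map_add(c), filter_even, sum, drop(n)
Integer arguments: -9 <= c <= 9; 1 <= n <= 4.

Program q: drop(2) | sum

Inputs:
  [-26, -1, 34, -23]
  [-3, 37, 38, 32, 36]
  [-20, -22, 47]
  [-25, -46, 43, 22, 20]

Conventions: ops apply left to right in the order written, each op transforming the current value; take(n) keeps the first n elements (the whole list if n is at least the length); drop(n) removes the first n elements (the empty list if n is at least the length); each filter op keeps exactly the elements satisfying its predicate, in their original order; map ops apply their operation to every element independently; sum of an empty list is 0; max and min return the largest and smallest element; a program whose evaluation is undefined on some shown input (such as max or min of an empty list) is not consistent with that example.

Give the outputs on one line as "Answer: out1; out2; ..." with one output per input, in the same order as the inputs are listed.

Execution, op by op:
  [-26, -1, 34, -23] -> [34, -23] -> 11
  [-3, 37, 38, 32, 36] -> [38, 32, 36] -> 106
  [-20, -22, 47] -> [47] -> 47
  [-25, -46, 43, 22, 20] -> [43, 22, 20] -> 85

11; 106; 47; 85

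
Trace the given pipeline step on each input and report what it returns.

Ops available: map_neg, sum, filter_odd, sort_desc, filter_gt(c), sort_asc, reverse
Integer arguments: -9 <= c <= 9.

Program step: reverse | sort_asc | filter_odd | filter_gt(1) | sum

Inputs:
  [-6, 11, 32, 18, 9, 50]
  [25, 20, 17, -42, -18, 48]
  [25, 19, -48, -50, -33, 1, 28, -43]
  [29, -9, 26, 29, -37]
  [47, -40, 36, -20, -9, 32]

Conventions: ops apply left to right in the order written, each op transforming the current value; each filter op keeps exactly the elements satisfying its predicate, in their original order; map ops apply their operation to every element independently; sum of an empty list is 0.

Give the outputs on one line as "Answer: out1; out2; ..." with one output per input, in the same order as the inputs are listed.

Execution, op by op:
  [-6, 11, 32, 18, 9, 50] -> [50, 9, 18, 32, 11, -6] -> [-6, 9, 11, 18, 32, 50] -> [9, 11] -> [9, 11] -> 20
  [25, 20, 17, -42, -18, 48] -> [48, -18, -42, 17, 20, 25] -> [-42, -18, 17, 20, 25, 48] -> [17, 25] -> [17, 25] -> 42
  [25, 19, -48, -50, -33, 1, 28, -43] -> [-43, 28, 1, -33, -50, -48, 19, 25] -> [-50, -48, -43, -33, 1, 19, 25, 28] -> [-43, -33, 1, 19, 25] -> [19, 25] -> 44
  [29, -9, 26, 29, -37] -> [-37, 29, 26, -9, 29] -> [-37, -9, 26, 29, 29] -> [-37, -9, 29, 29] -> [29, 29] -> 58
  [47, -40, 36, -20, -9, 32] -> [32, -9, -20, 36, -40, 47] -> [-40, -20, -9, 32, 36, 47] -> [-9, 47] -> [47] -> 47

20; 42; 44; 58; 47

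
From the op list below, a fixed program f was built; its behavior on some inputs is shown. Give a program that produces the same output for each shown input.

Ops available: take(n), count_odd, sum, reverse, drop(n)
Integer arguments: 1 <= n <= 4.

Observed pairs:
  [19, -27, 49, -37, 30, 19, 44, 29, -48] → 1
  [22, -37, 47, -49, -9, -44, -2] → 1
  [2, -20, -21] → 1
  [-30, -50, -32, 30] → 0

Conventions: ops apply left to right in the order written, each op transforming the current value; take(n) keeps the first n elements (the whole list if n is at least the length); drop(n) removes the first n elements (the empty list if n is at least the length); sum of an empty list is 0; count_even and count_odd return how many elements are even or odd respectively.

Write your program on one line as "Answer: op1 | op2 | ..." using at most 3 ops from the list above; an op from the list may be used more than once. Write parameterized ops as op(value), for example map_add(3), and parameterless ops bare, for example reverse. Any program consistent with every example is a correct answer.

reverse | take(3) | count_odd

Check, running the answer program on each example:
  [19, -27, 49, -37, 30, 19, 44, 29, -48] -> [-48, 29, 44, 19, 30, -37, 49, -27, 19] -> [-48, 29, 44] -> 1
  [22, -37, 47, -49, -9, -44, -2] -> [-2, -44, -9, -49, 47, -37, 22] -> [-2, -44, -9] -> 1
  [2, -20, -21] -> [-21, -20, 2] -> [-21, -20, 2] -> 1
  [-30, -50, -32, 30] -> [30, -32, -50, -30] -> [30, -32, -50] -> 0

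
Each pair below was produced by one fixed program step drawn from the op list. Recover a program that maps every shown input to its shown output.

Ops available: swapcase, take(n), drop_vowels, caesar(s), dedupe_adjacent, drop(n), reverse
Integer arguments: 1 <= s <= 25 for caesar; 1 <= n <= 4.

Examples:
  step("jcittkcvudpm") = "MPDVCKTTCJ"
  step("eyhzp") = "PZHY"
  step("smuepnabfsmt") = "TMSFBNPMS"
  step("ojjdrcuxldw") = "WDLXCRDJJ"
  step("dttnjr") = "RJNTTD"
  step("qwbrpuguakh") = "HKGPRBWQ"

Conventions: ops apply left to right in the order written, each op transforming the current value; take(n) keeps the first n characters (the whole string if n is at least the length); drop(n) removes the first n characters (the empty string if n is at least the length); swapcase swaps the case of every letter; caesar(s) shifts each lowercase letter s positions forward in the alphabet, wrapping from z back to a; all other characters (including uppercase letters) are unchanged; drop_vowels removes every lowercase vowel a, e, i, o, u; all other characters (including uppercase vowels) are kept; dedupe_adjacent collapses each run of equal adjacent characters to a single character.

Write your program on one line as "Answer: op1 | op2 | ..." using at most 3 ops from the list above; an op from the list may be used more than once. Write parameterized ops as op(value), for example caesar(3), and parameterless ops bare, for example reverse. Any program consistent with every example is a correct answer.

drop_vowels | reverse | swapcase

Check, running the answer program on each example:
  "jcittkcvudpm" -> "jcttkcvdpm" -> "mpdvckttcj" -> "MPDVCKTTCJ"
  "eyhzp" -> "yhzp" -> "pzhy" -> "PZHY"
  "smuepnabfsmt" -> "smpnbfsmt" -> "tmsfbnpms" -> "TMSFBNPMS"
  "ojjdrcuxldw" -> "jjdrcxldw" -> "wdlxcrdjj" -> "WDLXCRDJJ"
  "dttnjr" -> "dttnjr" -> "rjnttd" -> "RJNTTD"
  "qwbrpuguakh" -> "qwbrpgkh" -> "hkgprbwq" -> "HKGPRBWQ"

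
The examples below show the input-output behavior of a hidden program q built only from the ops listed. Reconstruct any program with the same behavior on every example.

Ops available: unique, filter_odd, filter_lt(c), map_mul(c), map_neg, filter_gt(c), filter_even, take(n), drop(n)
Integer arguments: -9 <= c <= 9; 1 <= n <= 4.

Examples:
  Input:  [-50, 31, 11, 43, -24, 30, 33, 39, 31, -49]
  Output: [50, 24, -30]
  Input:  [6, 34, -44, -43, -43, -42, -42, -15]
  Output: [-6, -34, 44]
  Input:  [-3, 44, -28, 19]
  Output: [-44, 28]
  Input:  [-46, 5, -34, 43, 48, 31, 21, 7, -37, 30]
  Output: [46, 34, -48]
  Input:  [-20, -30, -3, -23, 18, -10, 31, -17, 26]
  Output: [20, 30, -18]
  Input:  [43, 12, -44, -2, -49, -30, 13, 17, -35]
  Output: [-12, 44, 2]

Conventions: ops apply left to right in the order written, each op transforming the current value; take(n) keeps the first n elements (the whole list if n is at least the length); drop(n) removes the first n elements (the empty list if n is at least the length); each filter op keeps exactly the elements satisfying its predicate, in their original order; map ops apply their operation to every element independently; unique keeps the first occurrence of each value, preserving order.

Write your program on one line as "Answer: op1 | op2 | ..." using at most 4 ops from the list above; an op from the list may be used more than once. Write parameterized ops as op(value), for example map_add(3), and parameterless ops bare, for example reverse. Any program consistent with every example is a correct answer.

map_neg | filter_even | take(3)

Check, running the answer program on each example:
  [-50, 31, 11, 43, -24, 30, 33, 39, 31, -49] -> [50, -31, -11, -43, 24, -30, -33, -39, -31, 49] -> [50, 24, -30] -> [50, 24, -30]
  [6, 34, -44, -43, -43, -42, -42, -15] -> [-6, -34, 44, 43, 43, 42, 42, 15] -> [-6, -34, 44, 42, 42] -> [-6, -34, 44]
  [-3, 44, -28, 19] -> [3, -44, 28, -19] -> [-44, 28] -> [-44, 28]
  [-46, 5, -34, 43, 48, 31, 21, 7, -37, 30] -> [46, -5, 34, -43, -48, -31, -21, -7, 37, -30] -> [46, 34, -48, -30] -> [46, 34, -48]
  [-20, -30, -3, -23, 18, -10, 31, -17, 26] -> [20, 30, 3, 23, -18, 10, -31, 17, -26] -> [20, 30, -18, 10, -26] -> [20, 30, -18]
  [43, 12, -44, -2, -49, -30, 13, 17, -35] -> [-43, -12, 44, 2, 49, 30, -13, -17, 35] -> [-12, 44, 2, 30] -> [-12, 44, 2]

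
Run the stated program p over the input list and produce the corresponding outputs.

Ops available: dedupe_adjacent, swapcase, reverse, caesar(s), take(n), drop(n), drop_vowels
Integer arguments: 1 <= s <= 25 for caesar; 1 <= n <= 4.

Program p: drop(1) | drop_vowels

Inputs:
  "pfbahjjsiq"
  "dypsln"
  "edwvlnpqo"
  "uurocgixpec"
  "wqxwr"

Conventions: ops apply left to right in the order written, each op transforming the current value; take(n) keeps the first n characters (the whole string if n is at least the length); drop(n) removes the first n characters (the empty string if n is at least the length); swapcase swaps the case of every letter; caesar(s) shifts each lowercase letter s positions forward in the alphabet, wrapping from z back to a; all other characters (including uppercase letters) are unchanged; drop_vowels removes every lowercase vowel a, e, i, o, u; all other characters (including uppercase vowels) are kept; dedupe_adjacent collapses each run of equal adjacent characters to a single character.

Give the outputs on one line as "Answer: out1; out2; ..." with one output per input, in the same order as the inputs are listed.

"fbhjjsq"; "ypsln"; "dwvlnpq"; "rcgxpc"; "qxwr"

Execution, op by op:
  "pfbahjjsiq" -> "fbahjjsiq" -> "fbhjjsq"
  "dypsln" -> "ypsln" -> "ypsln"
  "edwvlnpqo" -> "dwvlnpqo" -> "dwvlnpq"
  "uurocgixpec" -> "urocgixpec" -> "rcgxpc"
  "wqxwr" -> "qxwr" -> "qxwr"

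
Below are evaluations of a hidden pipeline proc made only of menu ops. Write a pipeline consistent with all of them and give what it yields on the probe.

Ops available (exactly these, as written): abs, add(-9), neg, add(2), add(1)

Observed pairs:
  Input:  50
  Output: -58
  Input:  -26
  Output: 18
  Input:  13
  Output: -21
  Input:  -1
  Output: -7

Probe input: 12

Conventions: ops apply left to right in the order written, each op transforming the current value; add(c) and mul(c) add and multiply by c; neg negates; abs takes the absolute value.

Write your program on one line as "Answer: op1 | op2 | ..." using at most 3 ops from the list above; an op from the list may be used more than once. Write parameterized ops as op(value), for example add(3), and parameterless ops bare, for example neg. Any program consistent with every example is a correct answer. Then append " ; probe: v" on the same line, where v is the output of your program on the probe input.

neg | add(1) | add(-9) ; probe: -20

Check, running the answer program on each example:
  50 -> -50 -> -49 -> -58
  -26 -> 26 -> 27 -> 18
  13 -> -13 -> -12 -> -21
  -1 -> 1 -> 2 -> -7
  probe: 12 -> -12 -> -11 -> -20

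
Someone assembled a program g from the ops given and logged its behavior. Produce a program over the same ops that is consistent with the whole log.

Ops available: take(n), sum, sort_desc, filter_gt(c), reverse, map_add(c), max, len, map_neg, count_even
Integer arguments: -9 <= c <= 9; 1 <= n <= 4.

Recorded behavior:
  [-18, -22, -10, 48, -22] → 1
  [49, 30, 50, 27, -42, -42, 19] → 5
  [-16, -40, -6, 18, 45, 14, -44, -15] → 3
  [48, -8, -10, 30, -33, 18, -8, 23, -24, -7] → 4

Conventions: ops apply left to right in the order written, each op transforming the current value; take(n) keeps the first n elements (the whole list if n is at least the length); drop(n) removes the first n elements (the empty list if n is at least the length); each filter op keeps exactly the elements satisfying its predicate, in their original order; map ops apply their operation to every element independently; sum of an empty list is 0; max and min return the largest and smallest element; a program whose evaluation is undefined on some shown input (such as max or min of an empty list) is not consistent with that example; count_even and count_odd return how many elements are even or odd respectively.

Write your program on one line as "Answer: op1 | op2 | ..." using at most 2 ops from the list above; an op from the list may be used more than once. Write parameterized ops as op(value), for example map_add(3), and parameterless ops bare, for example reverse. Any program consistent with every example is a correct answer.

filter_gt(-6) | len

Check, running the answer program on each example:
  [-18, -22, -10, 48, -22] -> [48] -> 1
  [49, 30, 50, 27, -42, -42, 19] -> [49, 30, 50, 27, 19] -> 5
  [-16, -40, -6, 18, 45, 14, -44, -15] -> [18, 45, 14] -> 3
  [48, -8, -10, 30, -33, 18, -8, 23, -24, -7] -> [48, 30, 18, 23] -> 4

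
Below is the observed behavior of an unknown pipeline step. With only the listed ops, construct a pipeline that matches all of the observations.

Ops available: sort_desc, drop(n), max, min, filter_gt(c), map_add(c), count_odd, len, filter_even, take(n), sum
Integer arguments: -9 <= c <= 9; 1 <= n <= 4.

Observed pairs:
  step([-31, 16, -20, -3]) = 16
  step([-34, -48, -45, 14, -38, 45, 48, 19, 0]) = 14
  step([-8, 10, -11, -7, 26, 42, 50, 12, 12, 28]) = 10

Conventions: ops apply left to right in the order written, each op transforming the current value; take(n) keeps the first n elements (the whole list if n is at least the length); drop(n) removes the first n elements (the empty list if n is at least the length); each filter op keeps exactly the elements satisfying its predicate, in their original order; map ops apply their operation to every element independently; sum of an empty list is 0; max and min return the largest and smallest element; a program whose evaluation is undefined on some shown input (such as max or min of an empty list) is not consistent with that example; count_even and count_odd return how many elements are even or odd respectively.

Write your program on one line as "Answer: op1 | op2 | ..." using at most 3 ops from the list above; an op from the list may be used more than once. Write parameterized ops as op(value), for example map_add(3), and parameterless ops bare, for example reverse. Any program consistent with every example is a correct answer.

take(4) | max

Check, running the answer program on each example:
  [-31, 16, -20, -3] -> [-31, 16, -20, -3] -> 16
  [-34, -48, -45, 14, -38, 45, 48, 19, 0] -> [-34, -48, -45, 14] -> 14
  [-8, 10, -11, -7, 26, 42, 50, 12, 12, 28] -> [-8, 10, -11, -7] -> 10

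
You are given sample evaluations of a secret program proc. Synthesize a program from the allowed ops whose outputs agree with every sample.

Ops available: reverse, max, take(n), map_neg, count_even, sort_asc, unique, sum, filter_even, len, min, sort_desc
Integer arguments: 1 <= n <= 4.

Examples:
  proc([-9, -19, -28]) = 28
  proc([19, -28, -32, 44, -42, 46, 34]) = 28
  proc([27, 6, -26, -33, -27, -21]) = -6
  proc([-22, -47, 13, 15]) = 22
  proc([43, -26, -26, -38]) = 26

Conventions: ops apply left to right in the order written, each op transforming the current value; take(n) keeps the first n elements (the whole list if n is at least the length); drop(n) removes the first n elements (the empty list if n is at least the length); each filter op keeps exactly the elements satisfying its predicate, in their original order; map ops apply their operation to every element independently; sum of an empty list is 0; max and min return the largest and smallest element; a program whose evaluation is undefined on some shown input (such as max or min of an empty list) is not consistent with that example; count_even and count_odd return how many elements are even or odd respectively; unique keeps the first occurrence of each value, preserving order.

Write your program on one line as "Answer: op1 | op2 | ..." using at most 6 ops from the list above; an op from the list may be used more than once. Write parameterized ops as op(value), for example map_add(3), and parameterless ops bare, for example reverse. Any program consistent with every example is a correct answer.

filter_even | map_neg | unique | take(2) | reverse | min

Check, running the answer program on each example:
  [-9, -19, -28] -> [-28] -> [28] -> [28] -> [28] -> [28] -> 28
  [19, -28, -32, 44, -42, 46, 34] -> [-28, -32, 44, -42, 46, 34] -> [28, 32, -44, 42, -46, -34] -> [28, 32, -44, 42, -46, -34] -> [28, 32] -> [32, 28] -> 28
  [27, 6, -26, -33, -27, -21] -> [6, -26] -> [-6, 26] -> [-6, 26] -> [-6, 26] -> [26, -6] -> -6
  [-22, -47, 13, 15] -> [-22] -> [22] -> [22] -> [22] -> [22] -> 22
  [43, -26, -26, -38] -> [-26, -26, -38] -> [26, 26, 38] -> [26, 38] -> [26, 38] -> [38, 26] -> 26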